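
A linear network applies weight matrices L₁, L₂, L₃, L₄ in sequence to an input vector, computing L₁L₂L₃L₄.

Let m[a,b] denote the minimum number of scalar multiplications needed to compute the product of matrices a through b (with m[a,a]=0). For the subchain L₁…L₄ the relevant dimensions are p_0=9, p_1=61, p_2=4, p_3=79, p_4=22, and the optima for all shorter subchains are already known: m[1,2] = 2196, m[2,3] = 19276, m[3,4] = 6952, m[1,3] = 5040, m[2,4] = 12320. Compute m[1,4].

m[1,4] = min over k∈[1,3] of m[1,k]+m[k+1,4]+p_{0}·p_k·p_{4}.
k=1: 0 + 12320 + 9·61·22 = 24398; k=2: 2196 + 6952 + 9·4·22 = 9940; k=3: 5040 + 0 + 9·79·22 = 20682.
Minimum: 9940 at k=2.

9940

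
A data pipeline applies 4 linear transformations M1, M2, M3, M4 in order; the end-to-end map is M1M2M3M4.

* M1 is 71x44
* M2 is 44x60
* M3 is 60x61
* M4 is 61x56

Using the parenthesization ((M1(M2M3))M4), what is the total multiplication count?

(M2M3): 44×60 by 60×61 → 44×61, cost 44·60·61 = 161040
(M1(M2M3)): 71×44 by 44×61 → 71×61, cost 71·44·61 = 190564; cumulative 351604
((M1(M2M3))M4): 71×61 by 61×56 → 71×56, cost 71·61·56 = 242536; cumulative 594140
Total: 594140 scalar multiplications.

594140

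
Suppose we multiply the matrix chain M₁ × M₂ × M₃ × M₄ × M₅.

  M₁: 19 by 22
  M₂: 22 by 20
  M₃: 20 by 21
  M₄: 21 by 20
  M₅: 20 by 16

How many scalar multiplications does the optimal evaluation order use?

Adjacent pairs: M₁M₂ = 19·22·20 = 8360; M₂M₃ = 22·20·21 = 9240; M₃M₄ = 20·21·20 = 8400; M₄M₅ = 21·20·16 = 6720.
Length 3: M₁..M₃: k=1: 0+9240+19·22·21=18018; k=2: 8360+0+19·20·21=16340 → min 16340 | M₂..M₄: k=2: 0+8400+22·20·20=17200; k=3: 9240+0+22·21·20=18480 → min 17200 | M₃..M₅: k=3: 0+6720+20·21·16=13440; k=4: 8400+0+20·20·16=14800 → min 13440.
Length 4: M₁..M₄: k=1: 0+17200+19·22·20=25560; k=2: 8360+8400+19·20·20=24360; k=3: 16340+0+19·21·20=24320 → min 24320 | M₂..M₅: k=2: 0+13440+22·20·16=20480; k=3: 9240+6720+22·21·16=23352; k=4: 17200+0+22·20·16=24240 → min 20480.
Length 5: M₁..M₅: k=1: 0+20480+19·22·16=27168; k=2: 8360+13440+19·20·16=27880; k=3: 16340+6720+19·21·16=29444; k=4: 24320+0+19·20·16=30400 → min 27168.
Optimal order: (M₁ × (M₂ × (M₃ × (M₄ × M₅)))) with cost 27168.

27168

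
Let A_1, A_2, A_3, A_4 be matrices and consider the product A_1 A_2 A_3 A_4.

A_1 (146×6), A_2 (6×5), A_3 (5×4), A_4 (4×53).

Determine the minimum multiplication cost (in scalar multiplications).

Adjacent pairs: A_1A_2 = 146·6·5 = 4380; A_2A_3 = 6·5·4 = 120; A_3A_4 = 5·4·53 = 1060.
Length 3: A_1..A_3: k=1: 0+120+146·6·4=3624; k=2: 4380+0+146·5·4=7300 → min 3624 | A_2..A_4: k=2: 0+1060+6·5·53=2650; k=3: 120+0+6·4·53=1392 → min 1392.
Length 4: A_1..A_4: k=1: 0+1392+146·6·53=47820; k=2: 4380+1060+146·5·53=44130; k=3: 3624+0+146·4·53=34576 → min 34576.
Optimal order: ((A_1 (A_2 A_3)) A_4) with cost 34576.

34576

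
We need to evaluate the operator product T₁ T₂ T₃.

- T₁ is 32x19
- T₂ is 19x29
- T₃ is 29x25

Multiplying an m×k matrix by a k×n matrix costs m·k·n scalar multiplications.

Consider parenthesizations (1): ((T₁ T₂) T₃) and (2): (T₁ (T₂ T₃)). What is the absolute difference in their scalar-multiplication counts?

Order (1) = ((T₁ T₂) T₃): (T₁ T₂): 32×19 by 19×29 → 32×29, cost 32·19·29 = 17632; ((T₁ T₂) T₃): 32×29 by 29×25 → 32×25, cost 32·29·25 = 23200; cumulative 40832. Total 40832.
Order (2) = (T₁ (T₂ T₃)): (T₂ T₃): 19×29 by 29×25 → 19×25, cost 19·29·25 = 13775; (T₁ (T₂ T₃)): 32×19 by 19×25 → 32×25, cost 32·19·25 = 15200; cumulative 28975. Total 28975.
Difference: |40832 − 28975| = 11857.

11857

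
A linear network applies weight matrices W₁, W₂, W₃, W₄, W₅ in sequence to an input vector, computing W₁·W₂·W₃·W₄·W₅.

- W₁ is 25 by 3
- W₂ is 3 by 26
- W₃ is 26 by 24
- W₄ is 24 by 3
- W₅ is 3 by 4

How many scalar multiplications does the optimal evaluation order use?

2424

Adjacent pairs: W₁W₂ = 25·3·26 = 1950; W₂W₃ = 3·26·24 = 1872; W₃W₄ = 26·24·3 = 1872; W₄W₅ = 24·3·4 = 288.
Length 3: W₁..W₃: k=1: 0+1872+25·3·24=3672; k=2: 1950+0+25·26·24=17550 → min 3672 | W₂..W₄: k=2: 0+1872+3·26·3=2106; k=3: 1872+0+3·24·3=2088 → min 2088 | W₃..W₅: k=3: 0+288+26·24·4=2784; k=4: 1872+0+26·3·4=2184 → min 2184.
Length 4: W₁..W₄: k=1: 0+2088+25·3·3=2313; k=2: 1950+1872+25·26·3=5772; k=3: 3672+0+25·24·3=5472 → min 2313 | W₂..W₅: k=2: 0+2184+3·26·4=2496; k=3: 1872+288+3·24·4=2448; k=4: 2088+0+3·3·4=2124 → min 2124.
Length 5: W₁..W₅: k=1: 0+2124+25·3·4=2424; k=2: 1950+2184+25·26·4=6734; k=3: 3672+288+25·24·4=6360; k=4: 2313+0+25·3·4=2613 → min 2424.
Optimal order: (W₁·(((W₂·W₃)·W₄)·W₅)) with cost 2424.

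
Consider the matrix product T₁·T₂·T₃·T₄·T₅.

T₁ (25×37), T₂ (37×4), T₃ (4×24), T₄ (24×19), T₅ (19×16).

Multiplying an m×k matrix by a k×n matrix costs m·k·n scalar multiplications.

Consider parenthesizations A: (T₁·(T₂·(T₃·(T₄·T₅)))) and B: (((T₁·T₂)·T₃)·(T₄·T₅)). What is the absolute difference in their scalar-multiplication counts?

Order A = (T₁·(T₂·(T₃·(T₄·T₅)))): (T₄·T₅): 24×19 by 19×16 → 24×16, cost 24·19·16 = 7296; (T₃·(T₄·T₅)): 4×24 by 24×16 → 4×16, cost 4·24·16 = 1536; cumulative 8832; (T₂·(T₃·(T₄·T₅))): 37×4 by 4×16 → 37×16, cost 37·4·16 = 2368; cumulative 11200; (T₁·(T₂·(T₃·(T₄·T₅)))): 25×37 by 37×16 → 25×16, cost 25·37·16 = 14800; cumulative 26000. Total 26000.
Order B = (((T₁·T₂)·T₃)·(T₄·T₅)): (T₁·T₂): 25×37 by 37×4 → 25×4, cost 25·37·4 = 3700; ((T₁·T₂)·T₃): 25×4 by 4×24 → 25×24, cost 25·4·24 = 2400; cumulative 6100; (T₄·T₅): 24×19 by 19×16 → 24×16, cost 24·19·16 = 7296; (((T₁·T₂)·T₃)·(T₄·T₅)): 25×24 by 24×16 → 25×16, cost 25·24·16 = 9600; cumulative 22996. Total 22996.
Difference: |26000 − 22996| = 3004.

3004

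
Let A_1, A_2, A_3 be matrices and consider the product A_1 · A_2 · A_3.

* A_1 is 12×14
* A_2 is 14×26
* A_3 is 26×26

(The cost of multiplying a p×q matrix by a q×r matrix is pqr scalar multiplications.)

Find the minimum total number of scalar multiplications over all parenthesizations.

12480

Order (A_1 · (A_2 · A_3)): (A_2 · A_3): 14×26 by 26×26 → 14×26, cost 14·26·26 = 9464; (A_1 · (A_2 · A_3)): 12×14 by 14×26 → 12×26, cost 12·14·26 = 4368; cumulative 13832. Total 13832.
Order ((A_1 · A_2) · A_3): (A_1 · A_2): 12×14 by 14×26 → 12×26, cost 12·14·26 = 4368; ((A_1 · A_2) · A_3): 12×26 by 26×26 → 12×26, cost 12·26·26 = 8112; cumulative 12480. Total 12480.
Minimum: 12480.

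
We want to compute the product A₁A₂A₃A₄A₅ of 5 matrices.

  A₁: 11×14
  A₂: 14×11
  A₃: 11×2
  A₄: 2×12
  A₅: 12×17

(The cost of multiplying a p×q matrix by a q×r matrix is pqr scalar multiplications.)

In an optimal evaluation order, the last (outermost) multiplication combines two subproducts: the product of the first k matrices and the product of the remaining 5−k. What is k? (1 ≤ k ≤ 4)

Adjacent pairs: A₁A₂ = 11·14·11 = 1694; A₂A₃ = 14·11·2 = 308; A₃A₄ = 11·2·12 = 264; A₄A₅ = 2·12·17 = 408.
Length 3: A₁..A₃: k=1: 0+308+11·14·2=616; k=2: 1694+0+11·11·2=1936 → min 616 | A₂..A₄: k=2: 0+264+14·11·12=2112; k=3: 308+0+14·2·12=644 → min 644 | A₃..A₅: k=3: 0+408+11·2·17=782; k=4: 264+0+11·12·17=2508 → min 782.
Length 4: A₁..A₄: k=1: 0+644+11·14·12=2492; k=2: 1694+264+11·11·12=3410; k=3: 616+0+11·2·12=880 → min 880 | A₂..A₅: k=2: 0+782+14·11·17=3400; k=3: 308+408+14·2·17=1192; k=4: 644+0+14·12·17=3500 → min 1192.
Top-level splits: k=1: (A₁..A₁)·(A₂..A₅) → 0+1192+11·14·17 = 3810; k=2: (A₁..A₂)·(A₃..A₅) → 1694+782+11·11·17 = 4533; k=3: (A₁..A₃)·(A₄..A₅) → 616+408+11·2·17 = 1398; k=4: (A₁..A₄)·(A₅..A₅) → 880+0+11·12·17 = 3124.
Best split is after A₃, i.e. k = 3.

3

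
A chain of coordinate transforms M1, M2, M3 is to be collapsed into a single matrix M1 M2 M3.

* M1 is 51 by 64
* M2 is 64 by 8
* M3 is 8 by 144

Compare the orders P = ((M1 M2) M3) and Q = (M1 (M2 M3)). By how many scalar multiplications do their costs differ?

458880

Order P = ((M1 M2) M3): (M1 M2): 51×64 by 64×8 → 51×8, cost 51·64·8 = 26112; ((M1 M2) M3): 51×8 by 8×144 → 51×144, cost 51·8·144 = 58752; cumulative 84864. Total 84864.
Order Q = (M1 (M2 M3)): (M2 M3): 64×8 by 8×144 → 64×144, cost 64·8·144 = 73728; (M1 (M2 M3)): 51×64 by 64×144 → 51×144, cost 51·64·144 = 470016; cumulative 543744. Total 543744.
Difference: |84864 − 543744| = 458880.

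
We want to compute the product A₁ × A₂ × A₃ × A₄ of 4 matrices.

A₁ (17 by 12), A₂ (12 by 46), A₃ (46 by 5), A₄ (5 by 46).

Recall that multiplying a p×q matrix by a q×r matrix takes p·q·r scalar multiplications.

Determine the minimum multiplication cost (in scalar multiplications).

Adjacent pairs: A₁A₂ = 17·12·46 = 9384; A₂A₃ = 12·46·5 = 2760; A₃A₄ = 46·5·46 = 10580.
Length 3: A₁..A₃: k=1: 0+2760+17·12·5=3780; k=2: 9384+0+17·46·5=13294 → min 3780 | A₂..A₄: k=2: 0+10580+12·46·46=35972; k=3: 2760+0+12·5·46=5520 → min 5520.
Length 4: A₁..A₄: k=1: 0+5520+17·12·46=14904; k=2: 9384+10580+17·46·46=55936; k=3: 3780+0+17·5·46=7690 → min 7690.
Optimal order: ((A₁ × (A₂ × A₃)) × A₄) with cost 7690.

7690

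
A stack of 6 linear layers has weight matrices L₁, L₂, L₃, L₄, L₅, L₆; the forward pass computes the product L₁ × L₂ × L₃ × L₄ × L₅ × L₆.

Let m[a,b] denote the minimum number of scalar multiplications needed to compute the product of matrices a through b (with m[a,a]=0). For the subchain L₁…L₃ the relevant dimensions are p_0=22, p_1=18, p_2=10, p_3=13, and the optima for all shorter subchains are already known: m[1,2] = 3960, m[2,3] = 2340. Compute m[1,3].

6820

m[1,3] = min over k∈[1,2] of m[1,k]+m[k+1,3]+p_{0}·p_k·p_{3}.
k=1: 0 + 2340 + 22·18·13 = 7488; k=2: 3960 + 0 + 22·10·13 = 6820.
Minimum: 6820 at k=2.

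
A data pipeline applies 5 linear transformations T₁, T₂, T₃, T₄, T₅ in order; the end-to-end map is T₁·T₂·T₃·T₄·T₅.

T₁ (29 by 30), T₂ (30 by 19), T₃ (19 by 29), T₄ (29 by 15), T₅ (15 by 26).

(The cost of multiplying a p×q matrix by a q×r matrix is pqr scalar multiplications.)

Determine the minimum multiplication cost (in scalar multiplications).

Adjacent pairs: T₁T₂ = 29·30·19 = 16530; T₂T₃ = 30·19·29 = 16530; T₃T₄ = 19·29·15 = 8265; T₄T₅ = 29·15·26 = 11310.
Length 3: T₁..T₃: k=1: 0+16530+29·30·29=41760; k=2: 16530+0+29·19·29=32509 → min 32509 | T₂..T₄: k=2: 0+8265+30·19·15=16815; k=3: 16530+0+30·29·15=29580 → min 16815 | T₃..T₅: k=3: 0+11310+19·29·26=25636; k=4: 8265+0+19·15·26=15675 → min 15675.
Length 4: T₁..T₄: k=1: 0+16815+29·30·15=29865; k=2: 16530+8265+29·19·15=33060; k=3: 32509+0+29·29·15=45124 → min 29865 | T₂..T₅: k=2: 0+15675+30·19·26=30495; k=3: 16530+11310+30·29·26=50460; k=4: 16815+0+30·15·26=28515 → min 28515.
Length 5: T₁..T₅: k=1: 0+28515+29·30·26=51135; k=2: 16530+15675+29·19·26=46531; k=3: 32509+11310+29·29·26=65685; k=4: 29865+0+29·15·26=41175 → min 41175.
Optimal order: ((T₁·(T₂·(T₃·T₄)))·T₅) with cost 41175.

41175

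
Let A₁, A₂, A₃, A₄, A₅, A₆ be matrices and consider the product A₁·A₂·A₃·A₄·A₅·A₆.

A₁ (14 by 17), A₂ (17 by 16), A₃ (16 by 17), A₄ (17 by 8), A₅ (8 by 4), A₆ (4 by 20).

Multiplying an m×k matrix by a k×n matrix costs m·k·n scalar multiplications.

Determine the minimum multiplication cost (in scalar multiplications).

Adjacent pairs: A₁A₂ = 14·17·16 = 3808; A₂A₃ = 17·16·17 = 4624; A₃A₄ = 16·17·8 = 2176; A₄A₅ = 17·8·4 = 544; A₅A₆ = 8·4·20 = 640.
Length 3: A₁..A₃: k=1: 0+4624+14·17·17=8670; k=2: 3808+0+14·16·17=7616 → min 7616 | A₂..A₄: k=2: 0+2176+17·16·8=4352; k=3: 4624+0+17·17·8=6936 → min 4352 | A₃..A₅: k=3: 0+544+16·17·4=1632; k=4: 2176+0+16·8·4=2688 → min 1632 | A₄..A₆: k=4: 0+640+17·8·20=3360; k=5: 544+0+17·4·20=1904 → min 1904.
Length 4: A₁..A₄: k=1: 0+4352+14·17·8=6256; k=2: 3808+2176+14·16·8=7776; k=3: 7616+0+14·17·8=9520 → min 6256 | A₂..A₅: k=2: 0+1632+17·16·4=2720; k=3: 4624+544+17·17·4=6324; k=4: 4352+0+17·8·4=4896 → min 2720 | A₃..A₆: k=3: 0+1904+16·17·20=7344; k=4: 2176+640+16·8·20=5376; k=5: 1632+0+16·4·20=2912 → min 2912.
Length 5: A₁..A₅: k=1: 0+2720+14·17·4=3672; k=2: 3808+1632+14·16·4=6336; k=3: 7616+544+14·17·4=9112; k=4: 6256+0+14·8·4=6704 → min 3672 | A₂..A₆: k=2: 0+2912+17·16·20=8352; k=3: 4624+1904+17·17·20=12308; k=4: 4352+640+17·8·20=7712; k=5: 2720+0+17·4·20=4080 → min 4080.
Length 6: A₁..A₆: k=1: 0+4080+14·17·20=8840; k=2: 3808+2912+14·16·20=11200; k=3: 7616+1904+14·17·20=14280; k=4: 6256+640+14·8·20=9136; k=5: 3672+0+14·4·20=4792 → min 4792.
Optimal order: ((A₁·(A₂·(A₃·(A₄·A₅))))·A₆) with cost 4792.

4792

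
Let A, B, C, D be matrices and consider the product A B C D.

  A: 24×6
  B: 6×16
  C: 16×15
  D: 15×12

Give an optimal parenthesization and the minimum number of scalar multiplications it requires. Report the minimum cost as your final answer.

Adjacent pairs: AB = 24·6·16 = 2304; BC = 6·16·15 = 1440; CD = 16·15·12 = 2880.
Length 3: A..C: k=1: 0+1440+24·6·15=3600; k=2: 2304+0+24·16·15=8064 → min 3600 | B..D: k=2: 0+2880+6·16·12=4032; k=3: 1440+0+6·15·12=2520 → min 2520.
Length 4: A..D: k=1: 0+2520+24·6·12=4248; k=2: 2304+2880+24·16·12=9792; k=3: 3600+0+24·15·12=7920 → min 4248.
Optimal parenthesization: (A ((B C) D)) with cost 4248.

4248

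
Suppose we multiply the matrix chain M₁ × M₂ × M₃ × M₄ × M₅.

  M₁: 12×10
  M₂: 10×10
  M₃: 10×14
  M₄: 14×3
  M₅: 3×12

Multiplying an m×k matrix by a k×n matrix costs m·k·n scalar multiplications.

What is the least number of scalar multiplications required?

1512

Adjacent pairs: M₁M₂ = 12·10·10 = 1200; M₂M₃ = 10·10·14 = 1400; M₃M₄ = 10·14·3 = 420; M₄M₅ = 14·3·12 = 504.
Length 3: M₁..M₃: k=1: 0+1400+12·10·14=3080; k=2: 1200+0+12·10·14=2880 → min 2880 | M₂..M₄: k=2: 0+420+10·10·3=720; k=3: 1400+0+10·14·3=1820 → min 720 | M₃..M₅: k=3: 0+504+10·14·12=2184; k=4: 420+0+10·3·12=780 → min 780.
Length 4: M₁..M₄: k=1: 0+720+12·10·3=1080; k=2: 1200+420+12·10·3=1980; k=3: 2880+0+12·14·3=3384 → min 1080 | M₂..M₅: k=2: 0+780+10·10·12=1980; k=3: 1400+504+10·14·12=3584; k=4: 720+0+10·3·12=1080 → min 1080.
Length 5: M₁..M₅: k=1: 0+1080+12·10·12=2520; k=2: 1200+780+12·10·12=3420; k=3: 2880+504+12·14·12=5400; k=4: 1080+0+12·3·12=1512 → min 1512.
Optimal order: ((M₁ × (M₂ × (M₃ × M₄))) × M₅) with cost 1512.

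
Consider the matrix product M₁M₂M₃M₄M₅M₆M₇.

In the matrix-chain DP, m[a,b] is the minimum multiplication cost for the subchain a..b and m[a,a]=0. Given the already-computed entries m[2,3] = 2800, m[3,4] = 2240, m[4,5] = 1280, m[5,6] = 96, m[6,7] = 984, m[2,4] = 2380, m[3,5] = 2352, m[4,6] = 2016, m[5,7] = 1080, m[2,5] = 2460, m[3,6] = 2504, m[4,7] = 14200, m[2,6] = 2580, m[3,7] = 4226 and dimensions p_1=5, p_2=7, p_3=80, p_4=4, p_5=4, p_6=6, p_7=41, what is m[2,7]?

3810

m[2,7] = min over k∈[2,6] of m[2,k]+m[k+1,7]+p_{1}·p_k·p_{7}.
k=2: 0 + 4226 + 5·7·41 = 5661; k=3: 2800 + 14200 + 5·80·41 = 33400; k=4: 2380 + 1080 + 5·4·41 = 4280; k=5: 2460 + 984 + 5·4·41 = 4264; k=6: 2580 + 0 + 5·6·41 = 3810.
Minimum: 3810 at k=6.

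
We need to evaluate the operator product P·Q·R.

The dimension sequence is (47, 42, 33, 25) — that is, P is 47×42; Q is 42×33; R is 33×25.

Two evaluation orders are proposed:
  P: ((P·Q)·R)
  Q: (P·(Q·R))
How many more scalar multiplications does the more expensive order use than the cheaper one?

Order P = ((P·Q)·R): (P·Q): 47×42 by 42×33 → 47×33, cost 47·42·33 = 65142; ((P·Q)·R): 47×33 by 33×25 → 47×25, cost 47·33·25 = 38775; cumulative 103917. Total 103917.
Order Q = (P·(Q·R)): (Q·R): 42×33 by 33×25 → 42×25, cost 42·33·25 = 34650; (P·(Q·R)): 47×42 by 42×25 → 47×25, cost 47·42·25 = 49350; cumulative 84000. Total 84000.
Difference: |103917 − 84000| = 19917.

19917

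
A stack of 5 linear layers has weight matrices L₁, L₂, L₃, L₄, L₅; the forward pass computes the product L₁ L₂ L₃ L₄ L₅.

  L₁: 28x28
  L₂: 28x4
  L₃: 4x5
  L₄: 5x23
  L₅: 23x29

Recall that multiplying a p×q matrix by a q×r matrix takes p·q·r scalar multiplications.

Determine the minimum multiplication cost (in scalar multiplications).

9512

Adjacent pairs: L₁L₂ = 28·28·4 = 3136; L₂L₃ = 28·4·5 = 560; L₃L₄ = 4·5·23 = 460; L₄L₅ = 5·23·29 = 3335.
Length 3: L₁..L₃: k=1: 0+560+28·28·5=4480; k=2: 3136+0+28·4·5=3696 → min 3696 | L₂..L₄: k=2: 0+460+28·4·23=3036; k=3: 560+0+28·5·23=3780 → min 3036 | L₃..L₅: k=3: 0+3335+4·5·29=3915; k=4: 460+0+4·23·29=3128 → min 3128.
Length 4: L₁..L₄: k=1: 0+3036+28·28·23=21068; k=2: 3136+460+28·4·23=6172; k=3: 3696+0+28·5·23=6916 → min 6172 | L₂..L₅: k=2: 0+3128+28·4·29=6376; k=3: 560+3335+28·5·29=7955; k=4: 3036+0+28·23·29=21712 → min 6376.
Length 5: L₁..L₅: k=1: 0+6376+28·28·29=29112; k=2: 3136+3128+28·4·29=9512; k=3: 3696+3335+28·5·29=11091; k=4: 6172+0+28·23·29=24848 → min 9512.
Optimal order: ((L₁ L₂) ((L₃ L₄) L₅)) with cost 9512.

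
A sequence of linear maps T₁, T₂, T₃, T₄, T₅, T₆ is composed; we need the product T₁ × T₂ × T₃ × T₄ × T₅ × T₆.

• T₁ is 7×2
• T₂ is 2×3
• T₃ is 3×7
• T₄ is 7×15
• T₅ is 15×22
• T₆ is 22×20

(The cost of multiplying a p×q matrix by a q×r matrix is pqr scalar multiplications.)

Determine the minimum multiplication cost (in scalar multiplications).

Adjacent pairs: T₁T₂ = 7·2·3 = 42; T₂T₃ = 2·3·7 = 42; T₃T₄ = 3·7·15 = 315; T₄T₅ = 7·15·22 = 2310; T₅T₆ = 15·22·20 = 6600.
Length 3: T₁..T₃: k=1: 0+42+7·2·7=140; k=2: 42+0+7·3·7=189 → min 140 | T₂..T₄: k=2: 0+315+2·3·15=405; k=3: 42+0+2·7·15=252 → min 252 | T₃..T₅: k=3: 0+2310+3·7·22=2772; k=4: 315+0+3·15·22=1305 → min 1305 | T₄..T₆: k=4: 0+6600+7·15·20=8700; k=5: 2310+0+7·22·20=5390 → min 5390.
Length 4: T₁..T₄: k=1: 0+252+7·2·15=462; k=2: 42+315+7·3·15=672; k=3: 140+0+7·7·15=875 → min 462 | T₂..T₅: k=2: 0+1305+2·3·22=1437; k=3: 42+2310+2·7·22=2660; k=4: 252+0+2·15·22=912 → min 912 | T₃..T₆: k=3: 0+5390+3·7·20=5810; k=4: 315+6600+3·15·20=7815; k=5: 1305+0+3·22·20=2625 → min 2625.
Length 5: T₁..T₅: k=1: 0+912+7·2·22=1220; k=2: 42+1305+7·3·22=1809; k=3: 140+2310+7·7·22=3528; k=4: 462+0+7·15·22=2772 → min 1220 | T₂..T₆: k=2: 0+2625+2·3·20=2745; k=3: 42+5390+2·7·20=5712; k=4: 252+6600+2·15·20=7452; k=5: 912+0+2·22·20=1792 → min 1792.
Length 6: T₁..T₆: k=1: 0+1792+7·2·20=2072; k=2: 42+2625+7·3·20=3087; k=3: 140+5390+7·7·20=6510; k=4: 462+6600+7·15·20=9162; k=5: 1220+0+7·22·20=4300 → min 2072.
Optimal order: (T₁ × ((((T₂ × T₃) × T₄) × T₅) × T₆)) with cost 2072.

2072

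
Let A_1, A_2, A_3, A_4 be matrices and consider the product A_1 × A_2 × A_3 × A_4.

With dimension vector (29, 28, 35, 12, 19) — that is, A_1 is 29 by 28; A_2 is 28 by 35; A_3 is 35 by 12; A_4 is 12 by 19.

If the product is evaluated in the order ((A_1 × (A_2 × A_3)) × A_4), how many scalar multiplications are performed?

(A_2 × A_3): 28×35 by 35×12 → 28×12, cost 28·35·12 = 11760
(A_1 × (A_2 × A_3)): 29×28 by 28×12 → 29×12, cost 29·28·12 = 9744; cumulative 21504
((A_1 × (A_2 × A_3)) × A_4): 29×12 by 12×19 → 29×19, cost 29·12·19 = 6612; cumulative 28116
Total: 28116 scalar multiplications.

28116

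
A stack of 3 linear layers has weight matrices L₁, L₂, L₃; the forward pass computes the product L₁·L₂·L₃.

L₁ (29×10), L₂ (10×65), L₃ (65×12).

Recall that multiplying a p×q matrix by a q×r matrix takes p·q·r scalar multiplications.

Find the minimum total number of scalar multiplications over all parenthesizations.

Order (L₁·(L₂·L₃)): (L₂·L₃): 10×65 by 65×12 → 10×12, cost 10·65·12 = 7800; (L₁·(L₂·L₃)): 29×10 by 10×12 → 29×12, cost 29·10·12 = 3480; cumulative 11280. Total 11280.
Order ((L₁·L₂)·L₃): (L₁·L₂): 29×10 by 10×65 → 29×65, cost 29·10·65 = 18850; ((L₁·L₂)·L₃): 29×65 by 65×12 → 29×12, cost 29·65·12 = 22620; cumulative 41470. Total 41470.
Minimum: 11280.

11280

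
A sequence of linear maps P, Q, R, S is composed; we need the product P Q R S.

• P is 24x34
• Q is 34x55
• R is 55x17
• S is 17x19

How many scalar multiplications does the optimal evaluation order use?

Adjacent pairs: PQ = 24·34·55 = 44880; QR = 34·55·17 = 31790; RS = 55·17·19 = 17765.
Length 3: P..R: k=1: 0+31790+24·34·17=45662; k=2: 44880+0+24·55·17=67320 → min 45662 | Q..S: k=2: 0+17765+34·55·19=53295; k=3: 31790+0+34·17·19=42772 → min 42772.
Length 4: P..S: k=1: 0+42772+24·34·19=58276; k=2: 44880+17765+24·55·19=87725; k=3: 45662+0+24·17·19=53414 → min 53414.
Optimal order: ((P (Q R)) S) with cost 53414.

53414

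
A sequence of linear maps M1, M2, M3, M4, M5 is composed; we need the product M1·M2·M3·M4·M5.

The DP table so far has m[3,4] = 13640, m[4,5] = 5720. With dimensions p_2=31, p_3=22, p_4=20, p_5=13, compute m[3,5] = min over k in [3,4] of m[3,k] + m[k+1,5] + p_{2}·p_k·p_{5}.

m[3,5] = min over k∈[3,4] of m[3,k]+m[k+1,5]+p_{2}·p_k·p_{5}.
k=3: 0 + 5720 + 31·22·13 = 14586; k=4: 13640 + 0 + 31·20·13 = 21700.
Minimum: 14586 at k=3.

14586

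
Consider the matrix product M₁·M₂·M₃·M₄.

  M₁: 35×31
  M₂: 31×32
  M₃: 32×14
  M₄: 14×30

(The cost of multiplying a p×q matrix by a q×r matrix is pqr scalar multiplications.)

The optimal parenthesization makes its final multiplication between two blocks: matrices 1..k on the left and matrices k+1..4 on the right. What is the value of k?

Adjacent pairs: M₁M₂ = 35·31·32 = 34720; M₂M₃ = 31·32·14 = 13888; M₃M₄ = 32·14·30 = 13440.
Length 3: M₁..M₃: k=1: 0+13888+35·31·14=29078; k=2: 34720+0+35·32·14=50400 → min 29078 | M₂..M₄: k=2: 0+13440+31·32·30=43200; k=3: 13888+0+31·14·30=26908 → min 26908.
Top-level splits: k=1: (M₁..M₁)·(M₂..M₄) → 0+26908+35·31·30 = 59458; k=2: (M₁..M₂)·(M₃..M₄) → 34720+13440+35·32·30 = 81760; k=3: (M₁..M₃)·(M₄..M₄) → 29078+0+35·14·30 = 43778.
Best split is after M₃, i.e. k = 3.

3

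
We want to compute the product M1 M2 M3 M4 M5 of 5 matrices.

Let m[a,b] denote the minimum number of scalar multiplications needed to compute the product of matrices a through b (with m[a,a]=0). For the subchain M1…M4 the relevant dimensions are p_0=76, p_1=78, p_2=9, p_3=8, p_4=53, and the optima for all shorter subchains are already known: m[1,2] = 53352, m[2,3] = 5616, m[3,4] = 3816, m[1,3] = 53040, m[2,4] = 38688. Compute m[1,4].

m[1,4] = min over k∈[1,3] of m[1,k]+m[k+1,4]+p_{0}·p_k·p_{4}.
k=1: 0 + 38688 + 76·78·53 = 352872; k=2: 53352 + 3816 + 76·9·53 = 93420; k=3: 53040 + 0 + 76·8·53 = 85264.
Minimum: 85264 at k=3.

85264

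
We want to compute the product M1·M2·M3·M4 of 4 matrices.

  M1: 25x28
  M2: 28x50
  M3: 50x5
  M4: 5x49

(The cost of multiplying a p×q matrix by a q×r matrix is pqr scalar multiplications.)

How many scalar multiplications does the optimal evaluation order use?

16625

Adjacent pairs: M1M2 = 25·28·50 = 35000; M2M3 = 28·50·5 = 7000; M3M4 = 50·5·49 = 12250.
Length 3: M1..M3: k=1: 0+7000+25·28·5=10500; k=2: 35000+0+25·50·5=41250 → min 10500 | M2..M4: k=2: 0+12250+28·50·49=80850; k=3: 7000+0+28·5·49=13860 → min 13860.
Length 4: M1..M4: k=1: 0+13860+25·28·49=48160; k=2: 35000+12250+25·50·49=108500; k=3: 10500+0+25·5·49=16625 → min 16625.
Optimal order: ((M1·(M2·M3))·M4) with cost 16625.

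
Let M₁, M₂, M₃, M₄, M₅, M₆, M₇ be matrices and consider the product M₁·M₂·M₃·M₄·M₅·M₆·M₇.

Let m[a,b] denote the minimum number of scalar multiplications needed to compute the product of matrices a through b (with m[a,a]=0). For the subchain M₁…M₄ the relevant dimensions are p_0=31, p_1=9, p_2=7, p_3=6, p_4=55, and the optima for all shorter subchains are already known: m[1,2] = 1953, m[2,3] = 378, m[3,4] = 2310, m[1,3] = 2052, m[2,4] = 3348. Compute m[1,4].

m[1,4] = min over k∈[1,3] of m[1,k]+m[k+1,4]+p_{0}·p_k·p_{4}.
k=1: 0 + 3348 + 31·9·55 = 18693; k=2: 1953 + 2310 + 31·7·55 = 16198; k=3: 2052 + 0 + 31·6·55 = 12282.
Minimum: 12282 at k=3.

12282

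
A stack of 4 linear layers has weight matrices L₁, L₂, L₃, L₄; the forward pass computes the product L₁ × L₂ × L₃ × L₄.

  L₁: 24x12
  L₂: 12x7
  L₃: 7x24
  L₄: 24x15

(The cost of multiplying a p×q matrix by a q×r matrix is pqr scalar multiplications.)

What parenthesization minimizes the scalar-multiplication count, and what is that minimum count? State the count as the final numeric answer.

Adjacent pairs: L₁L₂ = 24·12·7 = 2016; L₂L₃ = 12·7·24 = 2016; L₃L₄ = 7·24·15 = 2520.
Length 3: L₁..L₃: k=1: 0+2016+24·12·24=8928; k=2: 2016+0+24·7·24=6048 → min 6048 | L₂..L₄: k=2: 0+2520+12·7·15=3780; k=3: 2016+0+12·24·15=6336 → min 3780.
Length 4: L₁..L₄: k=1: 0+3780+24·12·15=8100; k=2: 2016+2520+24·7·15=7056; k=3: 6048+0+24·24·15=14688 → min 7056.
Optimal parenthesization: ((L₁ × L₂) × (L₃ × L₄)) with cost 7056.

7056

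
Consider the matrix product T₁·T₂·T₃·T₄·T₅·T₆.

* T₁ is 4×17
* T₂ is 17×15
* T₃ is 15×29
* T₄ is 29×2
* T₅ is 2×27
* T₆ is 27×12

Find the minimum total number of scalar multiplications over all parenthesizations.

2260

Adjacent pairs: T₁T₂ = 4·17·15 = 1020; T₂T₃ = 17·15·29 = 7395; T₃T₄ = 15·29·2 = 870; T₄T₅ = 29·2·27 = 1566; T₅T₆ = 2·27·12 = 648.
Length 3: T₁..T₃: k=1: 0+7395+4·17·29=9367; k=2: 1020+0+4·15·29=2760 → min 2760 | T₂..T₄: k=2: 0+870+17·15·2=1380; k=3: 7395+0+17·29·2=8381 → min 1380 | T₃..T₅: k=3: 0+1566+15·29·27=13311; k=4: 870+0+15·2·27=1680 → min 1680 | T₄..T₆: k=4: 0+648+29·2·12=1344; k=5: 1566+0+29·27·12=10962 → min 1344.
Length 4: T₁..T₄: k=1: 0+1380+4·17·2=1516; k=2: 1020+870+4·15·2=2010; k=3: 2760+0+4·29·2=2992 → min 1516 | T₂..T₅: k=2: 0+1680+17·15·27=8565; k=3: 7395+1566+17·29·27=22272; k=4: 1380+0+17·2·27=2298 → min 2298 | T₃..T₆: k=3: 0+1344+15·29·12=6564; k=4: 870+648+15·2·12=1878; k=5: 1680+0+15·27·12=6540 → min 1878.
Length 5: T₁..T₅: k=1: 0+2298+4·17·27=4134; k=2: 1020+1680+4·15·27=4320; k=3: 2760+1566+4·29·27=7458; k=4: 1516+0+4·2·27=1732 → min 1732 | T₂..T₆: k=2: 0+1878+17·15·12=4938; k=3: 7395+1344+17·29·12=14655; k=4: 1380+648+17·2·12=2436; k=5: 2298+0+17·27·12=7806 → min 2436.
Length 6: T₁..T₆: k=1: 0+2436+4·17·12=3252; k=2: 1020+1878+4·15·12=3618; k=3: 2760+1344+4·29·12=5496; k=4: 1516+648+4·2·12=2260; k=5: 1732+0+4·27·12=3028 → min 2260.
Optimal order: ((T₁·(T₂·(T₃·T₄)))·(T₅·T₆)) with cost 2260.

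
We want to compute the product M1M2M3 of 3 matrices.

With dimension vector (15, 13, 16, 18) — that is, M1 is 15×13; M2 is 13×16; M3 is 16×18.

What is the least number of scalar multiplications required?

Order (M1(M2M3)): (M2M3): 13×16 by 16×18 → 13×18, cost 13·16·18 = 3744; (M1(M2M3)): 15×13 by 13×18 → 15×18, cost 15·13·18 = 3510; cumulative 7254. Total 7254.
Order ((M1M2)M3): (M1M2): 15×13 by 13×16 → 15×16, cost 15·13·16 = 3120; ((M1M2)M3): 15×16 by 16×18 → 15×18, cost 15·16·18 = 4320; cumulative 7440. Total 7440.
Minimum: 7254.

7254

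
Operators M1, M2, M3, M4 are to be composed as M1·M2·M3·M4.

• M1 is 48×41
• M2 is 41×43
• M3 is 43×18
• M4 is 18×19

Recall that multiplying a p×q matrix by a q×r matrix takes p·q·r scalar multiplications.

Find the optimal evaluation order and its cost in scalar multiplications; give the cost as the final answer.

Adjacent pairs: M1M2 = 48·41·43 = 84624; M2M3 = 41·43·18 = 31734; M3M4 = 43·18·19 = 14706.
Length 3: M1..M3: k=1: 0+31734+48·41·18=67158; k=2: 84624+0+48·43·18=121776 → min 67158 | M2..M4: k=2: 0+14706+41·43·19=48203; k=3: 31734+0+41·18·19=45756 → min 45756.
Length 4: M1..M4: k=1: 0+45756+48·41·19=83148; k=2: 84624+14706+48·43·19=138546; k=3: 67158+0+48·18·19=83574 → min 83148.
Optimal parenthesization: (M1·((M2·M3)·M4)) with cost 83148.

83148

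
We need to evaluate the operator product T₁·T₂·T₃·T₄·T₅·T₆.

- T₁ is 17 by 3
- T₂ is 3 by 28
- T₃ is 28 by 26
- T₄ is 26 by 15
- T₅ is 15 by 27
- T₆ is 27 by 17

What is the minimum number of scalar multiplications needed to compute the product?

6813

Adjacent pairs: T₁T₂ = 17·3·28 = 1428; T₂T₃ = 3·28·26 = 2184; T₃T₄ = 28·26·15 = 10920; T₄T₅ = 26·15·27 = 10530; T₅T₆ = 15·27·17 = 6885.
Length 3: T₁..T₃: k=1: 0+2184+17·3·26=3510; k=2: 1428+0+17·28·26=13804 → min 3510 | T₂..T₄: k=2: 0+10920+3·28·15=12180; k=3: 2184+0+3·26·15=3354 → min 3354 | T₃..T₅: k=3: 0+10530+28·26·27=30186; k=4: 10920+0+28·15·27=22260 → min 22260 | T₄..T₆: k=4: 0+6885+26·15·17=13515; k=5: 10530+0+26·27·17=22464 → min 13515.
Length 4: T₁..T₄: k=1: 0+3354+17·3·15=4119; k=2: 1428+10920+17·28·15=19488; k=3: 3510+0+17·26·15=10140 → min 4119 | T₂..T₅: k=2: 0+22260+3·28·27=24528; k=3: 2184+10530+3·26·27=14820; k=4: 3354+0+3·15·27=4569 → min 4569 | T₃..T₆: k=3: 0+13515+28·26·17=25891; k=4: 10920+6885+28·15·17=24945; k=5: 22260+0+28·27·17=35112 → min 24945.
Length 5: T₁..T₅: k=1: 0+4569+17·3·27=5946; k=2: 1428+22260+17·28·27=36540; k=3: 3510+10530+17·26·27=25974; k=4: 4119+0+17·15·27=11004 → min 5946 | T₂..T₆: k=2: 0+24945+3·28·17=26373; k=3: 2184+13515+3·26·17=17025; k=4: 3354+6885+3·15·17=11004; k=5: 4569+0+3·27·17=5946 → min 5946.
Length 6: T₁..T₆: k=1: 0+5946+17·3·17=6813; k=2: 1428+24945+17·28·17=34465; k=3: 3510+13515+17·26·17=24539; k=4: 4119+6885+17·15·17=15339; k=5: 5946+0+17·27·17=13749 → min 6813.
Optimal order: (T₁·((((T₂·T₃)·T₄)·T₅)·T₆)) with cost 6813.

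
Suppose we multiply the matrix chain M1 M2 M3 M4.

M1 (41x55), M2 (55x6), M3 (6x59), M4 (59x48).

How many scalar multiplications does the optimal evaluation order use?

Adjacent pairs: M1M2 = 41·55·6 = 13530; M2M3 = 55·6·59 = 19470; M3M4 = 6·59·48 = 16992.
Length 3: M1..M3: k=1: 0+19470+41·55·59=152515; k=2: 13530+0+41·6·59=28044 → min 28044 | M2..M4: k=2: 0+16992+55·6·48=32832; k=3: 19470+0+55·59·48=175230 → min 32832.
Length 4: M1..M4: k=1: 0+32832+41·55·48=141072; k=2: 13530+16992+41·6·48=42330; k=3: 28044+0+41·59·48=144156 → min 42330.
Optimal order: ((M1 M2) (M3 M4)) with cost 42330.

42330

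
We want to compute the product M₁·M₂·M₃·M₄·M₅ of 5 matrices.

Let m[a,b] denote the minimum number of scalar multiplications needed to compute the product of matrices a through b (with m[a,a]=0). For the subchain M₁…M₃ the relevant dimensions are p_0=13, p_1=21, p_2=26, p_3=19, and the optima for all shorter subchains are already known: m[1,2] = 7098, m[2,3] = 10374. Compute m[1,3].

13520

m[1,3] = min over k∈[1,2] of m[1,k]+m[k+1,3]+p_{0}·p_k·p_{3}.
k=1: 0 + 10374 + 13·21·19 = 15561; k=2: 7098 + 0 + 13·26·19 = 13520.
Minimum: 13520 at k=2.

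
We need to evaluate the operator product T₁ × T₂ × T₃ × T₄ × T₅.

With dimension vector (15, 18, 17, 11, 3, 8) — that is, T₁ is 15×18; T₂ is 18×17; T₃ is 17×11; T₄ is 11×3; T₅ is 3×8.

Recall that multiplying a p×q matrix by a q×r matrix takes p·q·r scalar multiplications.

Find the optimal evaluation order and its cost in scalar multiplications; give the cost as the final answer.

Adjacent pairs: T₁T₂ = 15·18·17 = 4590; T₂T₃ = 18·17·11 = 3366; T₃T₄ = 17·11·3 = 561; T₄T₅ = 11·3·8 = 264.
Length 3: T₁..T₃: k=1: 0+3366+15·18·11=6336; k=2: 4590+0+15·17·11=7395 → min 6336 | T₂..T₄: k=2: 0+561+18·17·3=1479; k=3: 3366+0+18·11·3=3960 → min 1479 | T₃..T₅: k=3: 0+264+17·11·8=1760; k=4: 561+0+17·3·8=969 → min 969.
Length 4: T₁..T₄: k=1: 0+1479+15·18·3=2289; k=2: 4590+561+15·17·3=5916; k=3: 6336+0+15·11·3=6831 → min 2289 | T₂..T₅: k=2: 0+969+18·17·8=3417; k=3: 3366+264+18·11·8=5214; k=4: 1479+0+18·3·8=1911 → min 1911.
Length 5: T₁..T₅: k=1: 0+1911+15·18·8=4071; k=2: 4590+969+15·17·8=7599; k=3: 6336+264+15·11·8=7920; k=4: 2289+0+15·3·8=2649 → min 2649.
Optimal parenthesization: ((T₁ × (T₂ × (T₃ × T₄))) × T₅) with cost 2649.

2649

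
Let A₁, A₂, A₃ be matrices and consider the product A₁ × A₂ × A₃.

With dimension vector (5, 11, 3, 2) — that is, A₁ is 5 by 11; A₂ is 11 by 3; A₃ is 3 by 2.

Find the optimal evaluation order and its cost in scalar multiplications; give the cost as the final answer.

176

(A₁ × (A₂ × A₃)): cost 176.
((A₁ × A₂) × A₃): cost 195.
Optimal: (A₁ × (A₂ × A₃)) with cost 176.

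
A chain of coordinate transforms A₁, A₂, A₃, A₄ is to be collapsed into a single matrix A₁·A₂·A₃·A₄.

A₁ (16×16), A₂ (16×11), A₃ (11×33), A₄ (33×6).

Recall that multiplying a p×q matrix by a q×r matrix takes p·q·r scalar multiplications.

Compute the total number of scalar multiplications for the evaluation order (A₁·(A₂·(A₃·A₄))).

(A₃·A₄): 11×33 by 33×6 → 11×6, cost 11·33·6 = 2178
(A₂·(A₃·A₄)): 16×11 by 11×6 → 16×6, cost 16·11·6 = 1056; cumulative 3234
(A₁·(A₂·(A₃·A₄))): 16×16 by 16×6 → 16×6, cost 16·16·6 = 1536; cumulative 4770
Total: 4770 scalar multiplications.

4770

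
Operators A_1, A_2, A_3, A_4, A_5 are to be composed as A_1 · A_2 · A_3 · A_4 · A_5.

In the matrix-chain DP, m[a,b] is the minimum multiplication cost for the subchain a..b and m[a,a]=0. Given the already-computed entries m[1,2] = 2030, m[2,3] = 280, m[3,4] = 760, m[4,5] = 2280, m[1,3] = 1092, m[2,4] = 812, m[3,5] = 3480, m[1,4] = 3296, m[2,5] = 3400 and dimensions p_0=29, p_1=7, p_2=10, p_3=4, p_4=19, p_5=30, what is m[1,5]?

6852

m[1,5] = min over k∈[1,4] of m[1,k]+m[k+1,5]+p_{0}·p_k·p_{5}.
k=1: 0 + 3400 + 29·7·30 = 9490; k=2: 2030 + 3480 + 29·10·30 = 14210; k=3: 1092 + 2280 + 29·4·30 = 6852; k=4: 3296 + 0 + 29·19·30 = 19826.
Minimum: 6852 at k=3.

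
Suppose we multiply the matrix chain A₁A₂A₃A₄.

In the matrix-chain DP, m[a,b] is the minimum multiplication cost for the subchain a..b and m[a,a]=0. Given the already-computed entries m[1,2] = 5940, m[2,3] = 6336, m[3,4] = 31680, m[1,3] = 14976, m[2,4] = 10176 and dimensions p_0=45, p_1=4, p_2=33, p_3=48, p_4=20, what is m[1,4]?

m[1,4] = min over k∈[1,3] of m[1,k]+m[k+1,4]+p_{0}·p_k·p_{4}.
k=1: 0 + 10176 + 45·4·20 = 13776; k=2: 5940 + 31680 + 45·33·20 = 67320; k=3: 14976 + 0 + 45·48·20 = 58176.
Minimum: 13776 at k=1.

13776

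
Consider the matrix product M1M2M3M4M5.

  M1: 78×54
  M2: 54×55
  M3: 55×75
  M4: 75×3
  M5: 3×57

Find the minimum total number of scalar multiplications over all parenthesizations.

Adjacent pairs: M1M2 = 78·54·55 = 231660; M2M3 = 54·55·75 = 222750; M3M4 = 55·75·3 = 12375; M4M5 = 75·3·57 = 12825.
Length 3: M1..M3: k=1: 0+222750+78·54·75=538650; k=2: 231660+0+78·55·75=553410 → min 538650 | M2..M4: k=2: 0+12375+54·55·3=21285; k=3: 222750+0+54·75·3=234900 → min 21285 | M3..M5: k=3: 0+12825+55·75·57=247950; k=4: 12375+0+55·3·57=21780 → min 21780.
Length 4: M1..M4: k=1: 0+21285+78·54·3=33921; k=2: 231660+12375+78·55·3=256905; k=3: 538650+0+78·75·3=556200 → min 33921 | M2..M5: k=2: 0+21780+54·55·57=191070; k=3: 222750+12825+54·75·57=466425; k=4: 21285+0+54·3·57=30519 → min 30519.
Length 5: M1..M5: k=1: 0+30519+78·54·57=270603; k=2: 231660+21780+78·55·57=497970; k=3: 538650+12825+78·75·57=884925; k=4: 33921+0+78·3·57=47259 → min 47259.
Optimal order: ((M1(M2(M3M4)))M5) with cost 47259.

47259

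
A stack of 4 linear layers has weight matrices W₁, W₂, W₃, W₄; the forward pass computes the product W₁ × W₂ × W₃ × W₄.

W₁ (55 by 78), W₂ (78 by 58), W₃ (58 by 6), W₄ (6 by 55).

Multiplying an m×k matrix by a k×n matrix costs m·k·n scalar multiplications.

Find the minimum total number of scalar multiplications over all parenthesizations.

Adjacent pairs: W₁W₂ = 55·78·58 = 248820; W₂W₃ = 78·58·6 = 27144; W₃W₄ = 58·6·55 = 19140.
Length 3: W₁..W₃: k=1: 0+27144+55·78·6=52884; k=2: 248820+0+55·58·6=267960 → min 52884 | W₂..W₄: k=2: 0+19140+78·58·55=267960; k=3: 27144+0+78·6·55=52884 → min 52884.
Length 4: W₁..W₄: k=1: 0+52884+55·78·55=288834; k=2: 248820+19140+55·58·55=443410; k=3: 52884+0+55·6·55=71034 → min 71034.
Optimal order: ((W₁ × (W₂ × W₃)) × W₄) with cost 71034.

71034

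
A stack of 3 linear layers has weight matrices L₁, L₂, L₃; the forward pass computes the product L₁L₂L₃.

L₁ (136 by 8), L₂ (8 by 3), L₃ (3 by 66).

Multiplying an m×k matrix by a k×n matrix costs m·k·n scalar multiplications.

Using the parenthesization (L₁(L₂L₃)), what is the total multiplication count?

73392

(L₂L₃): 8×3 by 3×66 → 8×66, cost 8·3·66 = 1584
(L₁(L₂L₃)): 136×8 by 8×66 → 136×66, cost 136·8·66 = 71808; cumulative 73392
Total: 73392 scalar multiplications.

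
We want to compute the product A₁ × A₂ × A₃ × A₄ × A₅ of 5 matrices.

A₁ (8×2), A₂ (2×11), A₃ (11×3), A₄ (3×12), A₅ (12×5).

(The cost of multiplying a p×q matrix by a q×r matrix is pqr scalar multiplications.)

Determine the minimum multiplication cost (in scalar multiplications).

Adjacent pairs: A₁A₂ = 8·2·11 = 176; A₂A₃ = 2·11·3 = 66; A₃A₄ = 11·3·12 = 396; A₄A₅ = 3·12·5 = 180.
Length 3: A₁..A₃: k=1: 0+66+8·2·3=114; k=2: 176+0+8·11·3=440 → min 114 | A₂..A₄: k=2: 0+396+2·11·12=660; k=3: 66+0+2·3·12=138 → min 138 | A₃..A₅: k=3: 0+180+11·3·5=345; k=4: 396+0+11·12·5=1056 → min 345.
Length 4: A₁..A₄: k=1: 0+138+8·2·12=330; k=2: 176+396+8·11·12=1628; k=3: 114+0+8·3·12=402 → min 330 | A₂..A₅: k=2: 0+345+2·11·5=455; k=3: 66+180+2·3·5=276; k=4: 138+0+2·12·5=258 → min 258.
Length 5: A₁..A₅: k=1: 0+258+8·2·5=338; k=2: 176+345+8·11·5=961; k=3: 114+180+8·3·5=414; k=4: 330+0+8·12·5=810 → min 338.
Optimal order: (A₁ × (((A₂ × A₃) × A₄) × A₅)) with cost 338.

338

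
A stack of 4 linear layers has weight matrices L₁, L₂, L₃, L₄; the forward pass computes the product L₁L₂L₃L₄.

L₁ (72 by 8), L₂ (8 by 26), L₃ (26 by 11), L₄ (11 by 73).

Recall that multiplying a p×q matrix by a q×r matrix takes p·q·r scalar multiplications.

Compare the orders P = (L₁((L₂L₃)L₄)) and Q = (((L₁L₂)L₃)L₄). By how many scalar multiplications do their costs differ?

42624

Order P = (L₁((L₂L₃)L₄)): (L₂L₃): 8×26 by 26×11 → 8×11, cost 8·26·11 = 2288; ((L₂L₃)L₄): 8×11 by 11×73 → 8×73, cost 8·11·73 = 6424; cumulative 8712; (L₁((L₂L₃)L₄)): 72×8 by 8×73 → 72×73, cost 72·8·73 = 42048; cumulative 50760. Total 50760.
Order Q = (((L₁L₂)L₃)L₄): (L₁L₂): 72×8 by 8×26 → 72×26, cost 72·8·26 = 14976; ((L₁L₂)L₃): 72×26 by 26×11 → 72×11, cost 72·26·11 = 20592; cumulative 35568; (((L₁L₂)L₃)L₄): 72×11 by 11×73 → 72×73, cost 72·11·73 = 57816; cumulative 93384. Total 93384.
Difference: |50760 − 93384| = 42624.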